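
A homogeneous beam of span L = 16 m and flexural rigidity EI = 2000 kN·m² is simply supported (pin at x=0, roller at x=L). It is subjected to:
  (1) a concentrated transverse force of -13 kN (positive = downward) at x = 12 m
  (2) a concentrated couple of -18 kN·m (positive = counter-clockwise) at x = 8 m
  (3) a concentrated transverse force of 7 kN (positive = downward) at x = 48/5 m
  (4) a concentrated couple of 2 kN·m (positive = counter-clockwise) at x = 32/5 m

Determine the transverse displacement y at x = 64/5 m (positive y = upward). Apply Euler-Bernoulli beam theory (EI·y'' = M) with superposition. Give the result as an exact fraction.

Load 1 — point force P=-13 kN at a=12 m (b=L-a=4):
  y_1 = -Pa(L-x)(2Lx-a²-x²)/(6LEI)  [x>a] = -(-13)·12·(16-(64/5))·(2·16·(64/5)-12²-(64/5)²)/(6·16·2000) = 4134/15625 m
Load 2 — applied couple M₀=-18 kN·m at a=8 m (b=L-a=8):
  y_2 = (M₀x³/(6L)-M₀(x-a)²/2+C₁x)/EI  [x>a] with C₁=M₀(3b²-L²)/(6L)=12 = ((-18)·(64/5)³/(6·16)-(-18)·((64/5)-8)²/2+12·(64/5))/2000 = -252/15625 m
Load 3 — point force P=7 kN at a=48/5 m (b=L-a=32/5):
  y_3 = -Pa(L-x)(2Lx-a²-x²)/(6LEI)  [x>a] = -7·(48/5)·(16-(64/5))·(2·16·(64/5)-(48/5)²-(64/5)²)/(6·16·2000) = -2688/15625 m
Load 4 — applied couple M₀=2 kN·m at a=32/5 m (b=L-a=48/5):
  y_4 = (M₀x³/(6L)-M₀(x-a)²/2+C₁x)/EI  [x>a] with C₁=M₀(3b²-L²)/(6L)=32/75 = (2·(64/5)³/(6·16)-2·((64/5)-(32/5))²/2+(32/75)·(64/5))/2000 = 64/15625 m
Superposition: y = Σ y_i = 1258/15625 m ≈ 0.080512 m

y(64/5) = 1258/15625 m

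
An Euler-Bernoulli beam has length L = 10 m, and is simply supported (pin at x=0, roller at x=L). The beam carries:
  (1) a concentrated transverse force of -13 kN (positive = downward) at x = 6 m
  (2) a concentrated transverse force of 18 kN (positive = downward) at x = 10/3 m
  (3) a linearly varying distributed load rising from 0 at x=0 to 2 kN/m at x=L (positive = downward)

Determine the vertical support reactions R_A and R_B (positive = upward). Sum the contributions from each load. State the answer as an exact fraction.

Load 1 — point force P=-13 kN at a=6 m (b=L-a=4):
  R_A = Pb/L = (-13)·4/10 = -26/5 kN
  R_B = Pa/L = (-13)·6/10 = -39/5 kN
Load 2 — point force P=18 kN at a=10/3 m (b=L-a=20/3):
  R_A = Pb/L = 18·(20/3)/10 = 12 kN
  R_B = Pa/L = 18·(10/3)/10 = 6 kN
Load 3 — triangular load w₀=2 kN/m (0→w₀ over full span):
  R_A = w₀L/6 = 2·10/6 = 10/3 kN
  R_B = w₀L/3 = 2·10/3 = 20/3 kN
Superposition: R_A = 152/15 kN, R_B = 73/15 kN

R_A = 152/15 kN, R_B = 73/15 kN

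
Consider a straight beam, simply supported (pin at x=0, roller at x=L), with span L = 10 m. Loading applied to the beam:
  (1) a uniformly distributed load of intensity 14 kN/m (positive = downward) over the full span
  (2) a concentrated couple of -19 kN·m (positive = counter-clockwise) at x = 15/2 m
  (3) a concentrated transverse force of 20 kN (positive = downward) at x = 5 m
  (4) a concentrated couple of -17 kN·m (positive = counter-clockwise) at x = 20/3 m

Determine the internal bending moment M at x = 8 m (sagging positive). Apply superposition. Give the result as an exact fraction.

M(8) = 696/5 kN·m

Load 1 — uniform load w=14 kN/m over full span:
  M_1 = wx(L-x)/2 = 14·8·(10-8)/2 = 112 kN·m
Load 2 — applied couple M₀=-19 kN·m at a=15/2 m (b=L-a=5/2):
  M_2 = M₀x/L - M₀  [x>a] = (-19)·8/10 - (-19) = 19/5 kN·m
Load 3 — point force P=20 kN at a=5 m (b=L-a=5):
  M_3 = Pa(L-x)/L  [x>a] = 20·5·(10-8)/10 = 20 kN·m
Load 4 — applied couple M₀=-17 kN·m at a=20/3 m (b=L-a=10/3):
  M_4 = M₀x/L - M₀  [x>a] = (-17)·8/10 - (-17) = 17/5 kN·m
Superposition: M = Σ M_i = 696/5 kN·m ≈ 139.200000 kN·m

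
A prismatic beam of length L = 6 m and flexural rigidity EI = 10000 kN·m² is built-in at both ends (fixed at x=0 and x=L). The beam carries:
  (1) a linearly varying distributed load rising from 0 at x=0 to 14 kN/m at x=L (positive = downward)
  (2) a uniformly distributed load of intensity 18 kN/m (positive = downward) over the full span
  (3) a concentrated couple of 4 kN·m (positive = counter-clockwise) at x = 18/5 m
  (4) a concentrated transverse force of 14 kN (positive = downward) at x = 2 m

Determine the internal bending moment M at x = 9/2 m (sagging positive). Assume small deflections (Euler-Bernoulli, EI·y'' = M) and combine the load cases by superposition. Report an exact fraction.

Load 1 — triangular load w₀=14 kN/m (0→w₀ over full span):
  M_1 = 3w₀Lx/20 - w₀L²/30 - w₀x³/(6L) = 3·14·6·(9/2)/20 - 14·6²/30 - 14·(9/2)³/(6·6) = 357/80 kN·m
Load 2 — uniform load w=18 kN/m over full span:
  M_2 = wLx/2 - wL²/12 - wx²/2 = 18·6·(9/2)/2 - 18·6²/12 - 18·(9/2)²/2 = 27/4 kN·m
Load 3 — applied couple M₀=4 kN·m at a=18/5 m (b=L-a=12/5):
  M_3 = R_Ax - M_A - M₀  [x>a] with R_A=24/25, M_A=32/25 = (24/25)·(9/2) - (32/25) - 4 = -24/25 kN·m
Load 4 — point force P=14 kN at a=2 m (b=L-a=4):
  M_4 = Pa²(a+3b)(L-x)/L³ - Pa²b/L²  [x>a] = 14·2²·(2+3·4)·(6-(9/2))/6³ - 14·2²·4/6² = -7/9 kN·m
Superposition: M = Σ M_i = 34109/3600 kN·m ≈ 9.474722 kN·m

M(9/2) = 34109/3600 kN·m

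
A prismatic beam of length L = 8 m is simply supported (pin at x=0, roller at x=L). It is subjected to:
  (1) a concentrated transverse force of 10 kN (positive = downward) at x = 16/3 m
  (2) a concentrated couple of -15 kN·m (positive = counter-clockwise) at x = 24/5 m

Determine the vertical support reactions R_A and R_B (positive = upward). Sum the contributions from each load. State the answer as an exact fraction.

Load 1 — point force P=10 kN at a=16/3 m (b=L-a=8/3):
  R_A = Pb/L = 10·(8/3)/8 = 10/3 kN
  R_B = Pa/L = 10·(16/3)/8 = 20/3 kN
Load 2 — applied couple M₀=-15 kN·m at a=24/5 m (b=L-a=16/5):
  R_A = M₀/L = (-15)/8 = -15/8 kN
  R_B = -M₀/L = -(-15)/8 = 15/8 kN
Superposition: R_A = 35/24 kN, R_B = 205/24 kN

R_A = 35/24 kN, R_B = 205/24 kN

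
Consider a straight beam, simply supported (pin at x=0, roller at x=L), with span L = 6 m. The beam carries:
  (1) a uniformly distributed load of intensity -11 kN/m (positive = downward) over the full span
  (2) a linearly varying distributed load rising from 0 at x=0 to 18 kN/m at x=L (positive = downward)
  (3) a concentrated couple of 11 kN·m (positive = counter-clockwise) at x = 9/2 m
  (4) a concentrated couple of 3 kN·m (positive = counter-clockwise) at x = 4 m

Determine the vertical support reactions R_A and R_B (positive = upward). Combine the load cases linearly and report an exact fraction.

Load 1 — uniform load w=-11 kN/m over full span:
  R_A = wL/2 = (-11)·6/2 = -33 kN
  R_B = wL/2 = (-11)·6/2 = -33 kN
Load 2 — triangular load w₀=18 kN/m (0→w₀ over full span):
  R_A = w₀L/6 = 18·6/6 = 18 kN
  R_B = w₀L/3 = 18·6/3 = 36 kN
Load 3 — applied couple M₀=11 kN·m at a=9/2 m (b=L-a=3/2):
  R_A = M₀/L = 11/6 kN
  R_B = -M₀/L = -11/6 kN
Load 4 — applied couple M₀=3 kN·m at a=4 m (b=L-a=2):
  R_A = M₀/L = 3/6 = 1/2 kN
  R_B = -M₀/L = -3/6 = -1/2 kN
Superposition: R_A = -38/3 kN, R_B = 2/3 kN

R_A = -38/3 kN, R_B = 2/3 kN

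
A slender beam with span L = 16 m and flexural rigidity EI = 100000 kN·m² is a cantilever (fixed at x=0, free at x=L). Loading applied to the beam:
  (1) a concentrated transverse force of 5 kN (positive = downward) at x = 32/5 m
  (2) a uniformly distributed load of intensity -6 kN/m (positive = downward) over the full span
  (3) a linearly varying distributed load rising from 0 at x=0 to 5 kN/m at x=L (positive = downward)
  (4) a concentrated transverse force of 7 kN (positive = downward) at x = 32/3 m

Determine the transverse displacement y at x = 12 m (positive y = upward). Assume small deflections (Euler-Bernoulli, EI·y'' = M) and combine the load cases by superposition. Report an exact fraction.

y(12) = 2179631/25312500 m

Load 1 — point force P=5 kN at a=32/5 m (b=L-a=48/5):
  y_1 = -Pa²(3x-a)/(6EI)  [x>a] = -5·(32/5)²·(3·12-(32/5))/(6·100000) = -2368/234375 m
Load 2 — uniform load w=-6 kN/m over full span:
  y_2 = -wx²(x²-4Lx+6L²)/(24EI) = -(-6)·12²·(12²-4·16·12+6·16²)/(24·100000) = 1026/3125 m
Load 3 — triangular load w₀=5 kN/m (0→w₀ over full span):
  y_3 = (w₀Lx³/12-w₀L²x²/6-w₀x⁵/(120L))/EI = (5·16·12³/12-5·16²·12²/6-5·12⁵/(120·16))/100000 = -2481/12500 m
Load 4 — point force P=7 kN at a=32/3 m (b=L-a=16/3):
  y_4 = -Pa²(3x-a)/(6EI)  [x>a] = -7·(32/3)²·(3·12-(32/3))/(6·100000) = -8512/253125 m
Superposition: y = Σ y_i = 2179631/25312500 m ≈ 0.086109 m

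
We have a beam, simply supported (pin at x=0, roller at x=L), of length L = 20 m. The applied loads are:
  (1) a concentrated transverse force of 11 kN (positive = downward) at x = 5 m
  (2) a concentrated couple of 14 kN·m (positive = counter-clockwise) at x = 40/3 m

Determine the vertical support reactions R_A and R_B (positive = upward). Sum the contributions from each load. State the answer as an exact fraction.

R_A = 179/20 kN, R_B = 41/20 kN

Load 1 — point force P=11 kN at a=5 m (b=L-a=15):
  R_A = Pb/L = 11·15/20 = 33/4 kN
  R_B = Pa/L = 11·5/20 = 11/4 kN
Load 2 — applied couple M₀=14 kN·m at a=40/3 m (b=L-a=20/3):
  R_A = M₀/L = 14/20 = 7/10 kN
  R_B = -M₀/L = -14/20 = -7/10 kN
Superposition: R_A = 179/20 kN, R_B = 41/20 kN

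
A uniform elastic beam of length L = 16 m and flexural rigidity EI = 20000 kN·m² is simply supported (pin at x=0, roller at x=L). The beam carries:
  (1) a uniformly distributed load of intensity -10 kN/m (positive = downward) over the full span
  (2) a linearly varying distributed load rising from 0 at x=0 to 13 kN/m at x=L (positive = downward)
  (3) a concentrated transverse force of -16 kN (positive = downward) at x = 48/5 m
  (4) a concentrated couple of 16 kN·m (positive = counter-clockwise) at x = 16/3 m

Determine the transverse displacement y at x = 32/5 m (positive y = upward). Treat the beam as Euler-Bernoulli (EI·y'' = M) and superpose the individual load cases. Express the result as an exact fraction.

y(32/5) = 6234304/29296875 m

Load 1 — uniform load w=-10 kN/m over full span:
  y_1 = -wx(L³-2Lx²+x³)/(24EI) = -(-10)·(32/5)·(16³-2·16·(32/5)²+(32/5)³)/(24·20000) = 31744/78125 m
Load 2 — triangular load w₀=13 kN/m (0→w₀ over full span):
  y_2 = -w₀x(7L⁴-10L²x²+3x⁴)/(360LEI) = -13·(32/5)·(7·16⁴-10·16²·(32/5)²+3·(32/5)⁴)/(360·16·20000) = -7594496/29296875 m
Load 3 — point force P=-16 kN at a=48/5 m (b=L-a=32/5):
  y_3 = -Pbx(L²-b²-x²)/(6LEI)  [x≤a] = -(-16)·(32/5)·(32/5)·(16²-(32/5)²-(32/5)²)/(6·16·20000) = 69632/1171875 m
Load 4 — applied couple M₀=16 kN·m at a=16/3 m (b=L-a=32/3):
  y_4 = (M₀x³/(6L)-M₀(x-a)²/2+C₁x)/EI  [x>a] with C₁=M₀(3b²-L²)/(6L)=128/9 = (16·(32/5)³/(6·16)-16·((32/5)-(16/3))²/2+(128/9)·(32/5))/20000 = 1472/234375 m
Superposition: y = Σ y_i = 6234304/29296875 m ≈ 0.212798 m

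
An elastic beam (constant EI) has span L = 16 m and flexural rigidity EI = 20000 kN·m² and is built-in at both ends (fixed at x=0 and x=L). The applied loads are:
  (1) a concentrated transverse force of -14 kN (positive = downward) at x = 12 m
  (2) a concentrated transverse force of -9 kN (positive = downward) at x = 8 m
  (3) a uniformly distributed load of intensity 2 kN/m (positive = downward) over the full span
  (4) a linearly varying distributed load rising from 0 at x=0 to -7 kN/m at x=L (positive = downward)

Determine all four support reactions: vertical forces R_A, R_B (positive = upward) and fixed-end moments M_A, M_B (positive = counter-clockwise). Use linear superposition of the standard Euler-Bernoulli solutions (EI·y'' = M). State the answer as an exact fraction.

Load 1 — point force P=-14 kN at a=12 m (b=L-a=4):
  R_A = Pb²(3a+b)/L³ = (-14)·4²·(3·12+4)/16³ = -35/16 kN
  M_A = Pab²/L² = (-14)·12·4²/16² = -21/2 kN·m
  R_B = Pa²(a+3b)/L³ = (-14)·12²·(12+3·4)/16³ = -189/16 kN
  M_B = -Pa²b/L² = -(-14)·12²·4/16² = 63/2 kN·m
Load 2 — point force P=-9 kN at a=8 m (b=L-a=8):
  R_A = Pb²(3a+b)/L³ = (-9)·8²·(3·8+8)/16³ = -9/2 kN
  M_A = Pab²/L² = (-9)·8·8²/16² = -18 kN·m
  R_B = Pa²(a+3b)/L³ = (-9)·8²·(8+3·8)/16³ = -9/2 kN
  M_B = -Pa²b/L² = -(-9)·8²·8/16² = 18 kN·m
Load 3 — uniform load w=2 kN/m over full span:
  R_A = wL/2 = 2·16/2 = 16 kN
  M_A = wL²/12 = 2·16²/12 = 128/3 kN·m
  R_B = wL/2 = 2·16/2 = 16 kN
  M_B = -wL²/12 = -2·16²/12 = -128/3 kN·m
Load 4 — triangular load w₀=-7 kN/m (0→w₀ over full span):
  R_A = 3w₀L/20 = 3·(-7)·16/20 = -84/5 kN
  M_A = w₀L²/30 = (-7)·16²/30 = -896/15 kN·m
  R_B = 7w₀L/20 = 7·(-7)·16/20 = -196/5 kN
  M_B = -w₀L²/20 = -(-7)·16²/20 = 448/5 kN·m
Superposition: R_A = -599/80 kN, M_A = -1367/30 kN·m, R_B = -3161/80 kN, M_B = 2893/30 kN·m

R_A = -599/80 kN, M_A = -1367/30 kN·m, R_B = -3161/80 kN, M_B = 2893/30 kN·m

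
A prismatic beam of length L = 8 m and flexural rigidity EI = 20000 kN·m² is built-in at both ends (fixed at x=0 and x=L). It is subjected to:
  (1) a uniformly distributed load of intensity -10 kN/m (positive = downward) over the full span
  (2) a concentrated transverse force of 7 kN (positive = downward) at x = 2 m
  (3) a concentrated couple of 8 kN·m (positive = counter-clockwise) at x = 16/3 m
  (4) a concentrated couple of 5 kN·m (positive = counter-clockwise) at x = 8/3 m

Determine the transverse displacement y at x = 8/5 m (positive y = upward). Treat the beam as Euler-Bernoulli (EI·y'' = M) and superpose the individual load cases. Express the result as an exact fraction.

Load 1 — uniform load w=-10 kN/m over full span:
  y_1 = -wx²(L-x)²/(24EI) = -(-10)·(8/5)²·(8-(8/5))²/(24·20000) = 512/234375 m
Load 2 — point force P=7 kN at a=2 m (b=L-a=6):
  y_2 = -Pb²x²(3aL-(3a+b)x)/(6L³EI)  [x≤a] = -7·6²·(8/5)²·(3·2·8-(3·2+6)·(8/5))/(6·8³·20000) = -189/625000 m
Load 3 — applied couple M₀=8 kN·m at a=16/3 m (b=L-a=8/3):
  y_3 = (R_Ax³/6 - M_Ax²/2)/EI  [x≤a] with R_A=4/3, M_A=8/3 = ((4/3)·(8/5)³/6 - (8/3)·(8/5)²/2)/20000 = -88/703125 m
Load 4 — applied couple M₀=5 kN·m at a=8/3 m (b=L-a=16/3):
  y_4 = (R_Ax³/6 - M_Ax²/2)/EI  [x≤a] with R_A=5/6, M_A=0 = ((5/6)·(8/5)³/6 - 0·(8/5)²/2)/20000 = 4/140625 m
Superposition: y = Σ y_i = 10043/5625000 m ≈ 0.001785 m

y(8/5) = 10043/5625000 m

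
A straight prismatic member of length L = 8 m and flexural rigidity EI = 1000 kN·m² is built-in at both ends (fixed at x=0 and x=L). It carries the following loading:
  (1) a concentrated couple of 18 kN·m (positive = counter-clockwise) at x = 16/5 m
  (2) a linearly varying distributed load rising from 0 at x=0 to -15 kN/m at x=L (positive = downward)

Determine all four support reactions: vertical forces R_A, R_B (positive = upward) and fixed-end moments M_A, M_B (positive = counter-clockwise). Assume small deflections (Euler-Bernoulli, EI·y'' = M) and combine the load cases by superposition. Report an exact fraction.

R_A = -369/25 kN, M_A = -746/25 kN·m, R_B = -1131/25 kN, M_B = 1344/25 kN·m

Load 1 — applied couple M₀=18 kN·m at a=16/5 m (b=L-a=24/5):
  R_A = 6M₀ab/L³ = 6·18·(16/5)·(24/5)/8³ = 81/25 kN
  M_A = M₀b(2a-b)/L² = 18·(24/5)·(2·(16/5)-(24/5))/8² = 54/25 kN·m
  R_B = -6M₀ab/L³ = -6·18·(16/5)·(24/5)/8³ = -81/25 kN
  M_B = M₀a(2b-a)/L² = 18·(16/5)·(2·(24/5)-(16/5))/8² = 144/25 kN·m
Load 2 — triangular load w₀=-15 kN/m (0→w₀ over full span):
  R_A = 3w₀L/20 = 3·(-15)·8/20 = -18 kN
  M_A = w₀L²/30 = (-15)·8²/30 = -32 kN·m
  R_B = 7w₀L/20 = 7·(-15)·8/20 = -42 kN
  M_B = -w₀L²/20 = -(-15)·8²/20 = 48 kN·m
Superposition: R_A = -369/25 kN, M_A = -746/25 kN·m, R_B = -1131/25 kN, M_B = 1344/25 kN·m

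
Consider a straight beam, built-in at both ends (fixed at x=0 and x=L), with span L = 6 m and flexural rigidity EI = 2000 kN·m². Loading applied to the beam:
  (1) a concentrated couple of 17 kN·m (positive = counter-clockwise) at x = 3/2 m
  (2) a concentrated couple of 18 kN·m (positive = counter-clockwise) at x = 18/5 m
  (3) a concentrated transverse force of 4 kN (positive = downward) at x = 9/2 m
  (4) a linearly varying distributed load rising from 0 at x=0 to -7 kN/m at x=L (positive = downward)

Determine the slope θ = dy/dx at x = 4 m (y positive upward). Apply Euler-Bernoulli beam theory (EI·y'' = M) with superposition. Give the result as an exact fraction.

Load 1 — applied couple M₀=17 kN·m at a=3/2 m (b=L-a=9/2):
  θ_1 = (R_Ax²/2 - M_Ax - M₀(x-a))/EI  [x>a] with R_A=51/16, M_A=-51/16 = ((51/16)·4²/2 - (-51/16)·4 - 17·(4-(3/2)))/2000 = -17/8000 rad
Load 2 — applied couple M₀=18 kN·m at a=18/5 m (b=L-a=12/5):
  θ_2 = (R_Ax²/2 - M_Ax - M₀(x-a))/EI  [x>a] with R_A=108/25, M_A=144/25 = ((108/25)·4²/2 - (144/25)·4 - 18·(4-(18/5)))/2000 = 27/12500 rad
Load 3 — point force P=4 kN at a=9/2 m (b=L-a=3/2):
  θ_3 = -Pb²x(2aL-(3a+b)x)/(2L³EI)  [x≤a] = -4·(3/2)²·4·(2·(9/2)·6-(3·(9/2)+(3/2))·4)/(2·6³·2000) = 1/4000 rad
Load 4 — triangular load w₀=-7 kN/m (0→w₀ over full span):
  θ_4 = -w₀(2x(L-x)(L-2x)(x+2L)+x²(L-x)²)/(120LEI) = -(-7)·(2·4·(6-4)·(6-2·4)·(4+2·6)+4²·(6-4)²)/(120·6·2000) = -49/22500 rad
Superposition: θ = Σ θ_i = -3407/1800000 rad ≈ -0.001893 rad

θ(4) = -3407/1800000 rad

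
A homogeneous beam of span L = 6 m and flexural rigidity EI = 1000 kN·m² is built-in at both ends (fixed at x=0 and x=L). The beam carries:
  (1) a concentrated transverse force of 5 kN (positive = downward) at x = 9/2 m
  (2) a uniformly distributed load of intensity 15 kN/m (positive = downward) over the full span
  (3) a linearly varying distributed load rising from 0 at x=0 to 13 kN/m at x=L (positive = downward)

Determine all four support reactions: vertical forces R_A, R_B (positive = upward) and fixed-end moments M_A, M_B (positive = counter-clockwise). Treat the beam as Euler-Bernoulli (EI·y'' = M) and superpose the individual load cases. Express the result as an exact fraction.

Load 1 — point force P=5 kN at a=9/2 m (b=L-a=3/2):
  R_A = Pb²(3a+b)/L³ = 5·(3/2)²·(3·(9/2)+(3/2))/6³ = 25/32 kN
  M_A = Pab²/L² = 5·(9/2)·(3/2)²/6² = 45/32 kN·m
  R_B = Pa²(a+3b)/L³ = 5·(9/2)²·((9/2)+3·(3/2))/6³ = 135/32 kN
  M_B = -Pa²b/L² = -5·(9/2)²·(3/2)/6² = -135/32 kN·m
Load 2 — uniform load w=15 kN/m over full span:
  R_A = wL/2 = 15·6/2 = 45 kN
  M_A = wL²/12 = 15·6²/12 = 45 kN·m
  R_B = wL/2 = 15·6/2 = 45 kN
  M_B = -wL²/12 = -15·6²/12 = -45 kN·m
Load 3 — triangular load w₀=13 kN/m (0→w₀ over full span):
  R_A = 3w₀L/20 = 3·13·6/20 = 117/10 kN
  M_A = w₀L²/30 = 13·6²/30 = 78/5 kN·m
  R_B = 7w₀L/20 = 7·13·6/20 = 273/10 kN
  M_B = -w₀L²/20 = -13·6²/20 = -117/5 kN·m
Superposition: R_A = 9197/160 kN, M_A = 9921/160 kN·m, R_B = 12243/160 kN, M_B = -11619/160 kN·m

R_A = 9197/160 kN, M_A = 9921/160 kN·m, R_B = 12243/160 kN, M_B = -11619/160 kN·m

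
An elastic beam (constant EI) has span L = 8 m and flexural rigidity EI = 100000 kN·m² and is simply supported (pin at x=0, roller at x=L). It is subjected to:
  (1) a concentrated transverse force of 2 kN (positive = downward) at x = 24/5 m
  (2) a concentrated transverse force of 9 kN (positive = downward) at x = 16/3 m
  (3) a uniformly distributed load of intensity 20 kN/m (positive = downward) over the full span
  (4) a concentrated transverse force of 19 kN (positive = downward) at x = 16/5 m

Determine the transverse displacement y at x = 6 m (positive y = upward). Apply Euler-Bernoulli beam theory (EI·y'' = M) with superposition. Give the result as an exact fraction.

Load 1 — point force P=2 kN at a=24/5 m (b=L-a=16/5):
  y_1 = -Pa(L-x)(2Lx-a²-x²)/(6LEI)  [x>a] = -2·(24/5)·(8-6)·(2·8·6-(24/5)²-6²)/(6·8·100000) = -231/1562500 m
Load 2 — point force P=9 kN at a=16/3 m (b=L-a=8/3):
  y_2 = -Pa(L-x)(2Lx-a²-x²)/(6LEI)  [x>a] = -9·(16/3)·(8-6)·(2·8·6-(16/3)²-6²)/(6·8·100000) = -71/112500 m
Load 3 — uniform load w=20 kN/m over full span:
  y_3 = -wx(L³-2Lx²+x³)/(24EI) = -20·6·(8³-2·8·6²+6³)/(24·100000) = -19/2500 m
Load 4 — point force P=19 kN at a=16/5 m (b=L-a=24/5):
  y_4 = -Pa(L-x)(2Lx-a²-x²)/(6LEI)  [x>a] = -19·(16/5)·(8-6)·(2·8·6-(16/5)²-6²)/(6·8·100000) = -5909/4687500 m
Superposition: y = Σ y_i = -33889/3515625 m ≈ -0.009640 m

y(6) = -33889/3515625 m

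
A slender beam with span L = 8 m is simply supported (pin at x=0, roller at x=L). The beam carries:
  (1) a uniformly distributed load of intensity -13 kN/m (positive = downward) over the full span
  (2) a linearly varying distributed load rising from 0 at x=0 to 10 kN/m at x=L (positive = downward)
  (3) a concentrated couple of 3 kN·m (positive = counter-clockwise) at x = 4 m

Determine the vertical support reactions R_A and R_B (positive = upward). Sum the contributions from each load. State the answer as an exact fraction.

Load 1 — uniform load w=-13 kN/m over full span:
  R_A = wL/2 = (-13)·8/2 = -52 kN
  R_B = wL/2 = (-13)·8/2 = -52 kN
Load 2 — triangular load w₀=10 kN/m (0→w₀ over full span):
  R_A = w₀L/6 = 10·8/6 = 40/3 kN
  R_B = w₀L/3 = 10·8/3 = 80/3 kN
Load 3 — applied couple M₀=3 kN·m at a=4 m (b=L-a=4):
  R_A = M₀/L = 3/8 kN
  R_B = -M₀/L = -3/8 kN
Superposition: R_A = -919/24 kN, R_B = -617/24 kN

R_A = -919/24 kN, R_B = -617/24 kN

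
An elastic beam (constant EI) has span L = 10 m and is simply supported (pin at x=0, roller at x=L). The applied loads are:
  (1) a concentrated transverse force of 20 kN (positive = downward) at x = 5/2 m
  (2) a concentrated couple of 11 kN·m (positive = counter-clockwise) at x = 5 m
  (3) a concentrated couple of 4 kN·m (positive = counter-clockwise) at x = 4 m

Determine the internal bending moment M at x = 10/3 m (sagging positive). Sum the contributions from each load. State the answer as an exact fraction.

Load 1 — point force P=20 kN at a=5/2 m (b=L-a=15/2):
  M_1 = Pa(L-x)/L  [x>a] = 20·(5/2)·(10-(10/3))/10 = 100/3 kN·m
Load 2 — applied couple M₀=11 kN·m at a=5 m (b=L-a=5):
  M_2 = M₀x/L  [x≤a] = 11·(10/3)/10 = 11/3 kN·m
Load 3 — applied couple M₀=4 kN·m at a=4 m (b=L-a=6):
  M_3 = M₀x/L  [x≤a] = 4·(10/3)/10 = 4/3 kN·m
Superposition: M = Σ M_i = 115/3 kN·m ≈ 38.333333 kN·m

M(10/3) = 115/3 kN·m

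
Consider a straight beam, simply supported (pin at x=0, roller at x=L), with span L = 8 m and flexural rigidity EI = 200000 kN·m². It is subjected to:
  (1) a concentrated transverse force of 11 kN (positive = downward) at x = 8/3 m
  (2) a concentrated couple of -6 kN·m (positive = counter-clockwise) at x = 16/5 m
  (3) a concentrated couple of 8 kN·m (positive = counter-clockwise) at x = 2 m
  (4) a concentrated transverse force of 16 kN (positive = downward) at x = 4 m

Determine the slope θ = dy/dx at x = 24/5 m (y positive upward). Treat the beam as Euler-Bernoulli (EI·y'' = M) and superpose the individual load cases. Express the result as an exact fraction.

θ(24/5) = 36253/202500000 rad

Load 1 — point force P=11 kN at a=8/3 m (b=L-a=16/3):
  θ_1 = -Pa(2L²-6Lx+3x²+a²)/(6LEI)  [x>a] = -11·(8/3)·(2·8²-6·8·(24/5)+3·(24/5)²+(8/3)²)/(6·8·200000) = 506/6328125 rad
Load 2 — applied couple M₀=-6 kN·m at a=16/5 m (b=L-a=24/5):
  θ_2 = (M₀x²/(2L)-M₀(x-a)+C₁)/EI  [x>a] with C₁=M₀(3b²-L²)/(6L)=-16/25 = ((-6)·(24/5)²/(2·8)-(-6)·((24/5)-(16/5))+(-16/25))/200000 = 1/625000 rad
Load 3 — applied couple M₀=8 kN·m at a=2 m (b=L-a=6):
  θ_3 = (M₀x²/(2L)-M₀(x-a)+C₁)/EI  [x>a] with C₁=M₀(3b²-L²)/(6L)=22/3 = (8·(24/5)²/(2·8)-8·((24/5)-2)+(22/3))/200000 = -133/7500000 rad
Load 4 — point force P=16 kN at a=4 m (b=L-a=4):
  θ_4 = -Pa(2L²-6Lx+3x²+a²)/(6LEI)  [x>a] = -16·4·(2·8²-6·8·(24/5)+3·(24/5)²+4²)/(6·8·200000) = 9/78125 rad
Superposition: θ = Σ θ_i = 36253/202500000 rad ≈ 0.000179 rad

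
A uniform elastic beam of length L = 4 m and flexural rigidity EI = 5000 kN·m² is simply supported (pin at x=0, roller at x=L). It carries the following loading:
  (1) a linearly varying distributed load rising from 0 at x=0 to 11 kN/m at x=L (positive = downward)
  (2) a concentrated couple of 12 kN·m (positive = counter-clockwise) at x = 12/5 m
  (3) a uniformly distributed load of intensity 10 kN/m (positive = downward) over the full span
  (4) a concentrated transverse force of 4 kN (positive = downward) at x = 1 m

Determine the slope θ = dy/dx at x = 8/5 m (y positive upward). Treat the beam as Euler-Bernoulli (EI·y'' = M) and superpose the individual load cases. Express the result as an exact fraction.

θ(8/5) = -153523/56250000 rad

Load 1 — triangular load w₀=11 kN/m (0→w₀ over full span):
  θ_1 = -w₀(7L⁴-30L²x²+15x⁴)/(360LEI) = -11·(7·4⁴-30·4²·(8/5)²+15·(8/5)⁴)/(360·4·5000) = -3553/3515625 rad
Load 2 — applied couple M₀=12 kN·m at a=12/5 m (b=L-a=8/5):
  θ_2 = (M₀x²/(2L)+C₁)/EI  [x≤a] with C₁=M₀(3b²-L²)/(6L)=-104/25 = (12·(8/5)²/(2·4)+(-104/25))/5000 = -1/15625 rad
Load 3 — uniform load w=10 kN/m over full span:
  θ_3 = -w(L³-6Lx²+4x³)/(24EI) = -10·(4³-6·4·(8/5)²+4·(8/5)³)/(24·5000) = -74/46875 rad
Load 4 — point force P=4 kN at a=1 m (b=L-a=3):
  θ_4 = -Pa(2L²-6Lx+3x²+a²)/(6LEI)  [x>a] = -4·1·(2·4²-6·4·(8/5)+3·(8/5)²+1²)/(6·4·5000) = -19/250000 rad
Superposition: θ = Σ θ_i = -153523/56250000 rad ≈ -0.002729 rad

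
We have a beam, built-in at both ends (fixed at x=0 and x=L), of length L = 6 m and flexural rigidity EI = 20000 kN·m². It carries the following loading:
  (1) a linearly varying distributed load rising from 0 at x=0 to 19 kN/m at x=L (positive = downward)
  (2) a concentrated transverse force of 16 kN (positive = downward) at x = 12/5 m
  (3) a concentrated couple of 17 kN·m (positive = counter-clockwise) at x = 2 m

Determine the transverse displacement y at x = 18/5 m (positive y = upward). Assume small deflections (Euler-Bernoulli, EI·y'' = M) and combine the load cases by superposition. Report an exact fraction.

y(18/5) = -35821/19531250 m

Load 1 — triangular load w₀=19 kN/m (0→w₀ over full span):
  y_1 = -w₀x²(L-x)²(x+2L)/(120LEI) = -19·(18/5)²·(6-(18/5))²·((18/5)+2·6)/(120·6·20000) = -60021/39062500 m
Load 2 — point force P=16 kN at a=12/5 m (b=L-a=18/5):
  y_2 = -Pa²(L-x)²(3bL-(3b+a)(L-x))/(6L³EI)  [x>a] = -16·(12/5)²·(6-(18/5))²·(3·(18/5)·6-(3·(18/5)+(12/5))·(6-(18/5)))/(6·6³·20000) = -6624/9765625 m
Load 3 — applied couple M₀=17 kN·m at a=2 m (b=L-a=4):
  y_3 = (R_Ax³/6 - M_Ax²/2 - M₀(x-a)²/2)/EI  [x>a] with R_A=34/9, M_A=0 = ((34/9)·(18/5)³/6 - 0·(18/5)²/2 - 17·((18/5)-2)²/2)/20000 = 119/312500 m
Superposition: y = Σ y_i = -35821/19531250 m ≈ -0.001834 m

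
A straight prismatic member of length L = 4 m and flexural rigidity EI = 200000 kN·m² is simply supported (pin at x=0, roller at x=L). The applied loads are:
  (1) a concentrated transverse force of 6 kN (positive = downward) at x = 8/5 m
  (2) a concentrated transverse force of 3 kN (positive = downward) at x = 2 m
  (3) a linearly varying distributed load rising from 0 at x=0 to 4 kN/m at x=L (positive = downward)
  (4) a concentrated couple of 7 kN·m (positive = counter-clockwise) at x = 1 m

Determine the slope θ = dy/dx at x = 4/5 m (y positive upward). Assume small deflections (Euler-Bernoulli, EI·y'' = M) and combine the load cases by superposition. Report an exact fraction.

θ(4/5) = -354833/9000000000 rad

Load 1 — point force P=6 kN at a=8/5 m (b=L-a=12/5):
  θ_1 = -Pb(L²-b²-3x²)/(6LEI)  [x≤a] = -6·(12/5)·(4²-(12/5)²-3·(4/5)²)/(6·4·200000) = -39/1562500 rad
Load 2 — point force P=3 kN at a=2 m (b=L-a=2):
  θ_2 = -Pb(L²-b²-3x²)/(6LEI)  [x≤a] = -3·2·(4²-2²-3·(4/5)²)/(6·4·200000) = -63/5000000 rad
Load 3 — triangular load w₀=4 kN/m (0→w₀ over full span):
  θ_3 = -w₀(7L⁴-30L²x²+15x⁴)/(360LEI) = -4·(7·4⁴-30·4²·(4/5)²+15·(4/5)⁴)/(360·4·200000) = -364/17578125 rad
Load 4 — applied couple M₀=7 kN·m at a=1 m (b=L-a=3):
  θ_4 = (M₀x²/(2L)+C₁)/EI  [x≤a] with C₁=M₀(3b²-L²)/(6L)=77/24 = (7·(4/5)²/(2·4)+(77/24))/200000 = 2261/120000000 rad
Superposition: θ = Σ θ_i = -354833/9000000000 rad ≈ -0.000039 rad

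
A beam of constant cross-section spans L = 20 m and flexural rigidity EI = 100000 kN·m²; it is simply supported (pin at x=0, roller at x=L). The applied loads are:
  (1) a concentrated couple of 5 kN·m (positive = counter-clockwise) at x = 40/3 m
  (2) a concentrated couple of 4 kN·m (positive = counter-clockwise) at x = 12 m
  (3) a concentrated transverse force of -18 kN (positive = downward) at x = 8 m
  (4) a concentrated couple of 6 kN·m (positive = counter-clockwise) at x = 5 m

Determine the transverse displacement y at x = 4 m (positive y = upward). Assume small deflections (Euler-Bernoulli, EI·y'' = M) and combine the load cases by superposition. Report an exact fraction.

y(4) = 77347/4500000 m

Load 1 — applied couple M₀=5 kN·m at a=40/3 m (b=L-a=20/3):
  y_1 = (M₀x³/(6L)+C₁x)/EI  [x≤a] with C₁=M₀(3b²-L²)/(6L)=-100/9 = (5·4³/(6·20)+(-100/9)·4)/100000 = -47/112500 m
Load 2 — applied couple M₀=4 kN·m at a=12 m (b=L-a=8):
  y_2 = (M₀x³/(6L)+C₁x)/EI  [x≤a] with C₁=M₀(3b²-L²)/(6L)=-104/15 = (4·4³/(6·20)+(-104/15)·4)/100000 = -4/15625 m
Load 3 — point force P=-18 kN at a=8 m (b=L-a=12):
  y_3 = -Pbx(L²-b²-x²)/(6LEI)  [x≤a] = -(-18)·12·4·(20²-12²-4²)/(6·20·100000) = 54/3125 m
Load 4 — applied couple M₀=6 kN·m at a=5 m (b=L-a=15):
  y_4 = (M₀x³/(6L)+C₁x)/EI  [x≤a] with C₁=M₀(3b²-L²)/(6L)=55/4 = (6·4³/(6·20)+(55/4)·4)/100000 = 291/500000 m
Superposition: y = Σ y_i = 77347/4500000 m ≈ 0.017188 m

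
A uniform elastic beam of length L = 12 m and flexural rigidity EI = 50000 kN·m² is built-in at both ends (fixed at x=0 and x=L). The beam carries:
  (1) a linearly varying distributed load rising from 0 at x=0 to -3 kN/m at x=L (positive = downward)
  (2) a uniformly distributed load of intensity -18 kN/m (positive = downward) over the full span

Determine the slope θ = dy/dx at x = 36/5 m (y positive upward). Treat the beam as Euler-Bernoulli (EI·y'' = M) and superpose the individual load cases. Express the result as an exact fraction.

Load 1 — triangular load w₀=-3 kN/m (0→w₀ over full span):
  θ_1 = -w₀(2x(L-x)(L-2x)(x+2L)+x²(L-x)²)/(120LEI) = -(-3)·(2·(36/5)·(12-(36/5))·(12-2·(36/5))·((36/5)+2·12)+(36/5)²·(12-(36/5))²)/(120·12·50000) = -324/1953125 rad
Load 2 — uniform load w=-18 kN/m over full span:
  θ_2 = -wx(L-x)(L-2x)/(12EI) = -(-18)·(36/5)·(12-(36/5))·(12-2·(36/5))/(12·50000) = -972/390625 rad
Superposition: θ = Σ θ_i = -5184/1953125 rad ≈ -0.002654 rad

θ(36/5) = -5184/1953125 rad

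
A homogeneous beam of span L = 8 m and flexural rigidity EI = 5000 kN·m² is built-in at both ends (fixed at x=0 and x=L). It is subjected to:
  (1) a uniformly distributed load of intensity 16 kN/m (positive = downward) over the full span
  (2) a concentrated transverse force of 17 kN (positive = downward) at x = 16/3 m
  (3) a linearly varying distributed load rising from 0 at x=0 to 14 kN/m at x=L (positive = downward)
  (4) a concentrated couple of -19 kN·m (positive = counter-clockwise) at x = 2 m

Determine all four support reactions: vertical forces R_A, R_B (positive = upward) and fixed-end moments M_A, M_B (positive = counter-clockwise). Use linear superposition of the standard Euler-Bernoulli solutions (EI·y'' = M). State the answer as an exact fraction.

R_A = 713107/8640 kN, M_A = 278287/2160 kN·m, R_B = 1023533/8640 kN, M_B = -337433/2160 kN·m

Load 1 — uniform load w=16 kN/m over full span:
  R_A = wL/2 = 16·8/2 = 64 kN
  M_A = wL²/12 = 16·8²/12 = 256/3 kN·m
  R_B = wL/2 = 16·8/2 = 64 kN
  M_B = -wL²/12 = -16·8²/12 = -256/3 kN·m
Load 2 — point force P=17 kN at a=16/3 m (b=L-a=8/3):
  R_A = Pb²(3a+b)/L³ = 17·(8/3)²·(3·(16/3)+(8/3))/8³ = 119/27 kN
  M_A = Pab²/L² = 17·(16/3)·(8/3)²/8² = 272/27 kN·m
  R_B = Pa²(a+3b)/L³ = 17·(16/3)²·((16/3)+3·(8/3))/8³ = 340/27 kN
  M_B = -Pa²b/L² = -17·(16/3)²·(8/3)/8² = -544/27 kN·m
Load 3 — triangular load w₀=14 kN/m (0→w₀ over full span):
  R_A = 3w₀L/20 = 3·14·8/20 = 84/5 kN
  M_A = w₀L²/30 = 14·8²/30 = 448/15 kN·m
  R_B = 7w₀L/20 = 7·14·8/20 = 196/5 kN
  M_B = -w₀L²/20 = -14·8²/20 = -224/5 kN·m
Load 4 — applied couple M₀=-19 kN·m at a=2 m (b=L-a=6):
  R_A = 6M₀ab/L³ = 6·(-19)·2·6/8³ = -171/64 kN
  M_A = M₀b(2a-b)/L² = (-19)·6·(2·2-6)/8² = 57/16 kN·m
  R_B = -6M₀ab/L³ = -6·(-19)·2·6/8³ = 171/64 kN
  M_B = M₀a(2b-a)/L² = (-19)·2·(2·6-2)/8² = -95/16 kN·m
Superposition: R_A = 713107/8640 kN, M_A = 278287/2160 kN·m, R_B = 1023533/8640 kN, M_B = -337433/2160 kN·m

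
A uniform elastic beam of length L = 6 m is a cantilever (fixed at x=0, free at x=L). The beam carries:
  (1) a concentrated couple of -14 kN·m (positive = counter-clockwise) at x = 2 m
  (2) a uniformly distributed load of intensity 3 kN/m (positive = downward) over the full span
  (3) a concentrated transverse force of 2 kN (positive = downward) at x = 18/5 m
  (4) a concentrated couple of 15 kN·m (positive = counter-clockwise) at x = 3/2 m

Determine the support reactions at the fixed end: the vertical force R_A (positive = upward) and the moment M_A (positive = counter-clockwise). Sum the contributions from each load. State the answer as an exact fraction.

R_A = 20 kN, M_A = 301/5 kN·m

Load 1 — applied couple M₀=-14 kN·m at a=2 m (b=L-a=4):
  R_A = 0 kN
  M_A = -M₀ = -(-14) = 14 kN·m
Load 2 — uniform load w=3 kN/m over full span:
  R_A = wL = 3·6 = 18 kN
  M_A = wL²/2 = 3·6²/2 = 54 kN·m
Load 3 — point force P=2 kN at a=18/5 m (b=L-a=12/5):
  R_A = P = 2 kN
  M_A = Pa = 2·(18/5) = 36/5 kN·m
Load 4 — applied couple M₀=15 kN·m at a=3/2 m (b=L-a=9/2):
  R_A = 0 kN
  M_A = -M₀ = -15 kN·m
Superposition: R_A = 20 kN, M_A = 301/5 kN·m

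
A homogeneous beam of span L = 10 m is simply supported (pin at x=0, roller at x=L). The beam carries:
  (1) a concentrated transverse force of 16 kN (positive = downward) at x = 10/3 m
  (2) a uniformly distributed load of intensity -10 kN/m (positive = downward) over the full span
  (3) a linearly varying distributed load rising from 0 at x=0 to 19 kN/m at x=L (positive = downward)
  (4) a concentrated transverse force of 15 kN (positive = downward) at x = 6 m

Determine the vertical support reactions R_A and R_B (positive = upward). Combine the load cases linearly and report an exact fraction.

Load 1 — point force P=16 kN at a=10/3 m (b=L-a=20/3):
  R_A = Pb/L = 16·(20/3)/10 = 32/3 kN
  R_B = Pa/L = 16·(10/3)/10 = 16/3 kN
Load 2 — uniform load w=-10 kN/m over full span:
  R_A = wL/2 = (-10)·10/2 = -50 kN
  R_B = wL/2 = (-10)·10/2 = -50 kN
Load 3 — triangular load w₀=19 kN/m (0→w₀ over full span):
  R_A = w₀L/6 = 19·10/6 = 95/3 kN
  R_B = w₀L/3 = 19·10/3 = 190/3 kN
Load 4 — point force P=15 kN at a=6 m (b=L-a=4):
  R_A = Pb/L = 15·4/10 = 6 kN
  R_B = Pa/L = 15·6/10 = 9 kN
Superposition: R_A = -5/3 kN, R_B = 83/3 kN

R_A = -5/3 kN, R_B = 83/3 kN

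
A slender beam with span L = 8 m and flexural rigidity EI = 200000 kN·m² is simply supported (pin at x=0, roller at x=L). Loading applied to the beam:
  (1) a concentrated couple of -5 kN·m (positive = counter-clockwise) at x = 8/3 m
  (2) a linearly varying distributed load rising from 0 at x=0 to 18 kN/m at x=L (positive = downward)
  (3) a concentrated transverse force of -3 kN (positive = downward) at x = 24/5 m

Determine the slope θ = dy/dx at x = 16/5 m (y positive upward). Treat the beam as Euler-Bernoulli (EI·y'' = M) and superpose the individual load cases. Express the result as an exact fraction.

Load 1 — applied couple M₀=-5 kN·m at a=8/3 m (b=L-a=16/3):
  θ_1 = (M₀x²/(2L)-M₀(x-a)+C₁)/EI  [x>a] with C₁=M₀(3b²-L²)/(6L)=-20/9 = ((-5)·(16/5)²/(2·8)-(-5)·((16/5)-(8/3))+(-20/9))/200000 = -31/2250000 rad
Load 2 — triangular load w₀=18 kN/m (0→w₀ over full span):
  θ_2 = -w₀(7L⁴-30L²x²+15x⁴)/(360LEI) = -18·(7·8⁴-30·8²·(16/5)²+15·(16/5)⁴)/(360·8·200000) = -646/1953125 rad
Load 3 — point force P=-3 kN at a=24/5 m (b=L-a=16/5):
  θ_3 = -Pb(L²-b²-3x²)/(6LEI)  [x≤a] = -(-3)·(16/5)·(8²-(16/5)²-3·(16/5)²)/(6·8·200000) = 9/390625 rad
Superposition: θ = Σ θ_i = -90419/281250000 rad ≈ -0.000321 rad

θ(16/5) = -90419/281250000 rad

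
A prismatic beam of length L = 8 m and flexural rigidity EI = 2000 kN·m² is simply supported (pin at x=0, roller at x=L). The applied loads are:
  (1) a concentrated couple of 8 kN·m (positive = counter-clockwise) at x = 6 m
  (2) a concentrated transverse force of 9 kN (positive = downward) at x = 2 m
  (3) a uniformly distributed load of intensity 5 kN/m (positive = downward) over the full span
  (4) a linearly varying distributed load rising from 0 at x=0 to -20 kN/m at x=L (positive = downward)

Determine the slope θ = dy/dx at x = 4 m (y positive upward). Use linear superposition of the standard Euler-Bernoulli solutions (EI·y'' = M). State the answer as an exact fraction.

θ(4) = 293/36000 rad

Load 1 — applied couple M₀=8 kN·m at a=6 m (b=L-a=2):
  θ_1 = (M₀x²/(2L)+C₁)/EI  [x≤a] with C₁=M₀(3b²-L²)/(6L)=-26/3 = (8·4²/(2·8)+(-26/3))/2000 = -1/3000 rad
Load 2 — point force P=9 kN at a=2 m (b=L-a=6):
  θ_2 = -Pa(2L²-6Lx+3x²+a²)/(6LEI)  [x>a] = -9·2·(2·8²-6·8·4+3·4²+2²)/(6·8·2000) = 9/4000 rad
Load 3 — uniform load w=5 kN/m over full span:
  θ_3 = -w(L³-6Lx²+4x³)/(24EI) = -5·(8³-6·8·4²+4·4³)/(24·2000) = 0 rad
Load 4 — triangular load w₀=-20 kN/m (0→w₀ over full span):
  θ_4 = -w₀(7L⁴-30L²x²+15x⁴)/(360LEI) = -(-20)·(7·8⁴-30·8²·4²+15·4⁴)/(360·8·2000) = 7/1125 rad
Superposition: θ = Σ θ_i = 293/36000 rad ≈ 0.008139 rad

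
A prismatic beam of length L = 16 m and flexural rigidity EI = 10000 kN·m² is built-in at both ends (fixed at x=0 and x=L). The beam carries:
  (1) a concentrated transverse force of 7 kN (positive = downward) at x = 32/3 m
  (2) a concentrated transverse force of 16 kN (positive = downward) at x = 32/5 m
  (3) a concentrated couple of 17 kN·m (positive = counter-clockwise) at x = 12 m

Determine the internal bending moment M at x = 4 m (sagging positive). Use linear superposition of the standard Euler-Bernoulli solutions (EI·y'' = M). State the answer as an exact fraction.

M(4) = 328289/108000 kN·m

Load 1 — point force P=7 kN at a=32/3 m (b=L-a=16/3):
  M_1 = Pb²(3a+b)x/L³ - Pab²/L²  [x≤a] = 7·(16/3)²·(3·(32/3)+(16/3))·4/16³ - 7·(32/3)·(16/3)²/16² = -28/27 kN·m
Load 2 — point force P=16 kN at a=32/5 m (b=L-a=48/5):
  M_2 = Pb²(3a+b)x/L³ - Pab²/L²  [x≤a] = 16·(48/5)²·(3·(32/5)+(48/5))·4/16³ - 16·(32/5)·(48/5)²/16² = 576/125 kN·m
Load 3 — applied couple M₀=17 kN·m at a=12 m (b=L-a=4):
  M_3 = R_Ax - M_A  [x≤a] with R_A=153/128, M_A=85/16 = (153/128)·4 - (85/16) = -17/32 kN·m
Superposition: M = Σ M_i = 328289/108000 kN·m ≈ 3.039713 kN·m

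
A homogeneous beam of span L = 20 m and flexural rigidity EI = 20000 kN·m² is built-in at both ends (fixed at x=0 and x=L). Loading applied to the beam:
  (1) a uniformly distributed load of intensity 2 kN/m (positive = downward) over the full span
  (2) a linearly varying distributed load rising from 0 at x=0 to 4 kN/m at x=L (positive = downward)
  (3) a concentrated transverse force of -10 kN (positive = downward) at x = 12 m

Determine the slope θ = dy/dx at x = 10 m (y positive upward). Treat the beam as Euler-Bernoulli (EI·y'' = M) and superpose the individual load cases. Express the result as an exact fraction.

Load 1 — uniform load w=2 kN/m over full span:
  θ_1 = -wx(L-x)(L-2x)/(12EI) = -2·10·(20-10)·(20-2·10)/(12·20000) = 0 rad
Load 2 — triangular load w₀=4 kN/m (0→w₀ over full span):
  θ_2 = -w₀(2x(L-x)(L-2x)(x+2L)+x²(L-x)²)/(120LEI) = -4·(2·10·(20-10)·(20-2·10)·(10+2·20)+10²·(20-10)²)/(120·20·20000) = -1/1200 rad
Load 3 — point force P=-10 kN at a=12 m (b=L-a=8):
  θ_3 = -Pb²x(2aL-(3a+b)x)/(2L³EI)  [x≤a] = -(-10)·8²·10·(2·12·20-(3·12+8)·10)/(2·20³·20000) = 1/1250 rad
Superposition: θ = Σ θ_i = -1/30000 rad ≈ -0.000033 rad

θ(10) = -1/30000 rad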